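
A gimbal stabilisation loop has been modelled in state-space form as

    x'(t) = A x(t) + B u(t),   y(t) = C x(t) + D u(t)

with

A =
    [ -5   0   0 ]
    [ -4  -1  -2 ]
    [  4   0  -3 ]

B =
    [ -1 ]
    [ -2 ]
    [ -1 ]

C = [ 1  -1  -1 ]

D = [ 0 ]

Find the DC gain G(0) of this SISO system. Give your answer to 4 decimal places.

G(0) = C(-A)^{-1}B + D = -C A^{-1} B + D.
det A = -15, so A^{-1} = (1/-15)·adj(A) = [[-1/5, 0, 0], [4/3, -1, 2/3], [-4/15, 0, -1/3]]
A^{-1} B = [1/5, 0, 3/5]^T
C A^{-1} B = -2/5
G(0) = D - C A^{-1} B = 0 - (-2/5) = 2/5 ≈ 0.4000

0.4000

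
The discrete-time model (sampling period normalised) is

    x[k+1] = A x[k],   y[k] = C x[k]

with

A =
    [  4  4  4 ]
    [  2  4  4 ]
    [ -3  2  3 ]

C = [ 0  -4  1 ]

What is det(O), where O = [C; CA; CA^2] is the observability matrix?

5324

CA = [[-11, -14, -13]]
CA^2 = [[-33, -126, -139]]
Observability matrix O = [C; CA; CA^2] = [[0, -4, 1], [-11, -14, -13], [-33, -126, -139]]
Expanding along the first row, det(O) = 0·((-14)·(-139) - (-13)·(-126)) - (-4)·((-11)·(-139) - (-13)·(-33)) + 1·((-11)·(-126) - (-14)·(-33)) = 0·308 - (-4)·1100 + 1·924 = 5324
Since det(O) ≠ 0, rank(O) = 3 and the system is completely observable.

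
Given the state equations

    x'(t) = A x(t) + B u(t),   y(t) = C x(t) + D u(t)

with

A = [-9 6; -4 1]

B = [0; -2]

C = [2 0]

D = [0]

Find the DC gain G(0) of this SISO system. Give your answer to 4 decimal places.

-1.6000

G(0) = C(-A)^{-1}B + D = -C A^{-1} B + D.
det A = 15, so A^{-1} = (1/15)·adj(A) = [[1/15, -2/5], [4/15, -3/5]]
A^{-1} B = [4/5, 6/5]^T
C A^{-1} B = 8/5
G(0) = D - C A^{-1} B = 0 - (8/5) = -8/5 ≈ -1.6000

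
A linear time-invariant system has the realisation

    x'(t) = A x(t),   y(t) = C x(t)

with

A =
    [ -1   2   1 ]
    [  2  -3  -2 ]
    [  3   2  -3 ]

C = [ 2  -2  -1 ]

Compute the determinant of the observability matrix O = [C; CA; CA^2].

CA = [[-9, 8, 9]]
CA^2 = [[52, -24, -52]]
Observability matrix O = [C; CA; CA^2] = [[2, -2, -1], [-9, 8, 9], [52, -24, -52]]
Expanding along the first row, det(O) = 2·(8·(-52) - 9·(-24)) - (-2)·((-9)·(-52) - 9·52) + (-1)·((-9)·(-24) - 8·52) = 2·(-200) - (-2)·0 + (-1)·(-200) = -200
Since det(O) ≠ 0, rank(O) = 3 and the system is completely observable.

-200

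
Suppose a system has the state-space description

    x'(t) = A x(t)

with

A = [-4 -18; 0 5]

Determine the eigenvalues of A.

-4, 5

det(sI - A) = s^2 - (tr A)s + det A, with tr A = (-4) + 5 = 1 and det A = (-4)·5 - (-18)·0 = -20 - 0 = -20.
So p(s) = det(sI - A) = s^2 - s - 20.
Factor s^2 - s - 20: two numbers with sum 1 and product -20 are 5 and -4, so s^2 - s - 20 = (s - 5)(s + 4).
Hence p(s) = (s - 5) (s + 4), with roots -4, 5.
At least one eigenvalue has non-negative real part, so the system is not asymptotically stable.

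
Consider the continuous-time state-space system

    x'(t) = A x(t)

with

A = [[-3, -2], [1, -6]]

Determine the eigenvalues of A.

det(sI - A) = s^2 - (tr A)s + det A, with tr A = (-3) + (-6) = -9 and det A = (-3)·(-6) - (-2)·1 = 18 - (-2) = 20.
So p(s) = det(sI - A) = s^2 + 9s + 20.
Factor s^2 + 9s + 20: two numbers with sum -9 and product 20 are -4 and -5, so s^2 + 9s + 20 = (s + 4)(s + 5).
Hence p(s) = (s + 4) (s + 5), with roots -5, -4.
All eigenvalues have negative real part, so the system is asymptotically stable.

-5, -4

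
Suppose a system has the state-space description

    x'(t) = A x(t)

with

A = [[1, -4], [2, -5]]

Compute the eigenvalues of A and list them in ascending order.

-3, -1

det(sI - A) = s^2 - (tr A)s + det A, with tr A = 1 + (-5) = -4 and det A = 1·(-5) - (-4)·2 = -5 - (-8) = 3.
So p(s) = det(sI - A) = s^2 + 4s + 3.
Factor s^2 + 4s + 3: two numbers with sum -4 and product 3 are -1 and -3, so s^2 + 4s + 3 = (s + 1)(s + 3).
Hence p(s) = (s + 1) (s + 3), with roots -3, -1.
All eigenvalues have negative real part, so the system is asymptotically stable.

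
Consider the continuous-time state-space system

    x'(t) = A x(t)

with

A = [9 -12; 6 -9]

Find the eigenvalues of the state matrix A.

det(sI - A) = s^2 - (tr A)s + det A, with tr A = 9 + (-9) = 0 and det A = 9·(-9) - (-12)·6 = -81 - (-72) = -9.
So p(s) = det(sI - A) = s^2 - 9.
Factor s^2 - 9: two numbers with sum 0 and product -9 are 3 and -3, so s^2 - 9 = (s - 3)(s + 3).
Hence p(s) = (s - 3) (s + 3), with roots -3, 3.
At least one eigenvalue has non-negative real part, so the system is not asymptotically stable.

-3, 3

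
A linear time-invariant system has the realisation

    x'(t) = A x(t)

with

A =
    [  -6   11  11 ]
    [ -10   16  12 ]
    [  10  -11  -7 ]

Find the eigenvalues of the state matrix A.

det(sI - A) = s^3 - (tr A)s^2 + (M11 + M22 + M33)s - det A, where Mii is the 2×2 principal minor of A obtained by deleting row i and column i.
tr A = (-6) + 16 + (-7) = 3; M11 = 16·(-7) - 12·(-11) = -112 - (-132) = 20; M22 = (-6)·(-7) - 11·10 = 42 - 110 = -68; M33 = (-6)·16 - 11·(-10) = -96 - (-110) = 14; sum of minors = -34.
det A = (-6)·(16·(-7) - 12·(-11)) - 11·((-10)·(-7) - 12·10) + 11·((-10)·(-11) - 16·10) = (-6)·20 - 11·(-50) + 11·(-50) = -120.
So p(s) = det(sI - A) = s^3 - 3s^2 - 34s + 120.
Rational-root test: any integer root divides 120. Testing small divisors, s = 4 works: p(4) = 64 + (-48) + (-136) + 120 = 0, so (s - 4) is a factor.
Dividing, p(s) = (s - 4)(s^2 + s - 30).
Factor s^2 + s - 30: two numbers with sum -1 and product -30 are 5 and -6, so s^2 + s - 30 = (s - 5)(s + 6).
Hence p(s) = (s - 5) (s - 4) (s + 6), with roots -6, 4, 5.
At least one eigenvalue has non-negative real part, so the system is not asymptotically stable.

-6, 4, 5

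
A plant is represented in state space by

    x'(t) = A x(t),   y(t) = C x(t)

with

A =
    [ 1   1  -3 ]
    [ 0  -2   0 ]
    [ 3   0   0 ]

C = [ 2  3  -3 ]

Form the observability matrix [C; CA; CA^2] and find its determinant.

CA = [[-7, -4, -6]]
CA^2 = [[-25, 1, 21]]
Observability matrix O = [C; CA; CA^2] = [[2, 3, -3], [-7, -4, -6], [-25, 1, 21]]
Expanding along the first row, det(O) = 2·((-4)·21 - (-6)·1) - 3·((-7)·21 - (-6)·(-25)) + (-3)·((-7)·1 - (-4)·(-25)) = 2·(-78) - 3·(-297) + (-3)·(-107) = 1056
Since det(O) ≠ 0, rank(O) = 3 and the system is completely observable.

1056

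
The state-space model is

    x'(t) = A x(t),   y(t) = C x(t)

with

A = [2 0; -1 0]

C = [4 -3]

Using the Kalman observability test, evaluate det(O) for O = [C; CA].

33

CA = [[11, 0]]
Observability matrix O = [C; CA] = [[4, -3], [11, 0]]
det(O) = 4·0 - (-3)·11 = 0 - (-33) = 33
Since det(O) ≠ 0, rank(O) = 2 and the system is completely observable.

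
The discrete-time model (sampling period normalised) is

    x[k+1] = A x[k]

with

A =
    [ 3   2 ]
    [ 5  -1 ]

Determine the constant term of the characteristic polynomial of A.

-13

For a 2×2 matrix, det(zI - A) = z^2 - (tr A)z + det A.
tr A = 2, det A = -13.
So p(z) = z^2 - 2z - 13.
The constant term is -13.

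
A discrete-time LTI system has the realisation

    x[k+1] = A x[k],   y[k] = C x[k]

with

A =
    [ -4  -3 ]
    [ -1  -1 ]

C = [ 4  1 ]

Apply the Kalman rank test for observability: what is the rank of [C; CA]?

CA = [[-17, -13]]
Observability matrix O = [C; CA] = [[4, 1], [-17, -13]]
det(O) = 4·(-13) - 1·(-17) = -52 - (-17) = -35 ≠ 0, so rank(O) = 2.
rank(O) = 2 = n, so the pair (A, C) is completely observable.

2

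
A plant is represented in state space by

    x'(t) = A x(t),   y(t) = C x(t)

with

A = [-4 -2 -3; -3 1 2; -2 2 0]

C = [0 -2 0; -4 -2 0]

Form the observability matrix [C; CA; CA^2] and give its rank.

CA = [[6, -2, -4], [22, 6, 8]]
CA^2 = [[-10, -22, -22], [-122, -22, -54]]
Observability matrix O = [C; CA; CA^2] = [[0, -2, 0], [-4, -2, 0], [6, -2, -4], [22, 6, 8], [-10, -22, -22], [-122, -22, -54]]
Take the 3×3 submatrix of O formed by rows 1, 2, 3: [[0, -2, 0], [-4, -2, 0], [6, -2, -4]]. Its determinant is 0·((-2)·(-4) - 0·(-2)) - (-2)·((-4)·(-4) - 0·6) + 0·((-4)·(-2) - (-2)·6) = 0·8 - (-2)·16 + 0·20 = 32 ≠ 0.
So rank(O) ≥ 3; since O has 3 columns, rank(O) = 3.
rank(O) = 3 = n, so the pair (A, C) is completely observable.

3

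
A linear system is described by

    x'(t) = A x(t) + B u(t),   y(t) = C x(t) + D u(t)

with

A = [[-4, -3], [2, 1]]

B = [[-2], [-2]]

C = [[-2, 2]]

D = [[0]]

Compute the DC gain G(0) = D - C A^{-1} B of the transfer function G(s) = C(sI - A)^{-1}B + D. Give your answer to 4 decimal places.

G(0) = C(-A)^{-1}B + D = -C A^{-1} B + D.
det A = 2, so A^{-1} = (1/2)·adj(A) = [[1/2, 3/2], [-1, -2]]
A^{-1} B = [-4, 6]^T
C A^{-1} B = 20
G(0) = D - C A^{-1} B = 0 - (20) = -20

-20.0000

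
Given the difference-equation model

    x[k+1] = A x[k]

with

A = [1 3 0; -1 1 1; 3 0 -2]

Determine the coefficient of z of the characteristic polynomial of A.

0

Expand det(zI - A) for the 3×3 matrix.
p(z) = z^3 - 1.
(Check: constant term = det(-A) = (-1)^3 det A = -1; coefficient of z^2 = -tr A = 0.)
The coefficient of z is 0.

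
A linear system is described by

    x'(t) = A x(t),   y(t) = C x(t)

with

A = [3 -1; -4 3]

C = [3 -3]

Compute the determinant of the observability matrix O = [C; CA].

27

CA = [[21, -12]]
Observability matrix O = [C; CA] = [[3, -3], [21, -12]]
det(O) = 3·(-12) - (-3)·21 = -36 - (-63) = 27
Since det(O) ≠ 0, rank(O) = 2 and the system is completely observable.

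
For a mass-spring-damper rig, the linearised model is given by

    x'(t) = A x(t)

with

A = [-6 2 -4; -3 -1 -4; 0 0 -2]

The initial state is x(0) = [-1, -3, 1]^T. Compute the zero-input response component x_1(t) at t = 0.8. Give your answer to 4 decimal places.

det(sI - A) = s^3 - (tr A)s^2 + (M11 + M22 + M33)s - det A, where Mii is the 2×2 principal minor of A obtained by deleting row i and column i.
tr A = (-6) + (-1) + (-2) = -9; M11 = (-1)·(-2) - (-4)·0 = 2 - 0 = 2; M22 = (-6)·(-2) - (-4)·0 = 12 - 0 = 12; M33 = (-6)·(-1) - 2·(-3) = 6 - (-6) = 12; sum of minors = 26.
det A = (-6)·((-1)·(-2) - (-4)·0) - 2·((-3)·(-2) - (-4)·0) + (-4)·((-3)·0 - (-1)·0) = (-6)·2 - 2·6 + (-4)·0 = -24.
So p(s) = det(sI - A) = s^3 + 9s^2 + 26s + 24.
Rational-root test: any integer root divides 24. Testing small divisors, s = -2 works: p(-2) = -8 + 36 + (-52) + 24 = 0, so (s + 2) is a factor.
Dividing, p(s) = (s + 2)(s^2 + 7s + 12).
Factor s^2 + 7s + 12: two numbers with sum -7 and product 12 are -3 and -4, so s^2 + 7s + 12 = (s + 3)(s + 4).
Hence p(s) = (s + 2) (s + 3) (s + 4), with roots -4, -3, -2.
The eigenvalues -4, -3, -2 are distinct and real, so A is diagonalisable and x(t) = e^{At} x(0) = V diag(e^{λ_i t}) V^{-1} x(0), where the columns of V are the eigenvectors.
λ = -4: A - (-4)I = [[-2, 2, -4], [-3, 3, -4], [0, 0, 2]]. v must be orthogonal to every row; (row 1) × (row 2) = [4, 4, 0], so take v_1 = [1, 1, 0]^T.
λ = -3: A - (-3)I = [[-3, 2, -4], [-3, 2, -4], [0, 0, 1]]. v must be orthogonal to every row; (row 1) × (row 3) = [2, 3, 0], so take v_2 = [2, 3, 0]^T.
λ = -2: A - (-2)I = [[-4, 2, -4], [-3, 1, -4], [0, 0, 0]]. v must be orthogonal to every row; (row 1) × (row 2) = [-4, -4, 2], so take v_3 = [-2, -2, 1]^T.
V = [v_1 v_2 v_3] = [[1, 2, -2], [1, 3, -2], [0, 0, 1]] has det V = 1, so V^{-1} = adj(V)/det V = [[3, -2, 2], [-1, 1, 0], [0, 0, 1]].
Modal coordinates z(0) = V^{-1} x(0): 3·(-1) + (-2)·(-3) + 2·1 = 5; (-1)·(-1) + 1·(-3) + 0·1 = -2; 0·(-1) + 0·(-3) + 1·1 = 1; so z(0) = [5, -2, 1]^T.
x_1(t) = Σ_i (v_i)_1 · z_i(0) · e^{λ_i t} (row 1 of V times the modal terms).
x_1(0.8) = 1·5·e^{-4·0.8} + 2·(-2)·e^{-3·0.8} + (-2)·1·e^{-2·0.8} = 5·0.040762 + (-4)·0.090718 + (-2)·0.201897 = -0.5629.

-0.5629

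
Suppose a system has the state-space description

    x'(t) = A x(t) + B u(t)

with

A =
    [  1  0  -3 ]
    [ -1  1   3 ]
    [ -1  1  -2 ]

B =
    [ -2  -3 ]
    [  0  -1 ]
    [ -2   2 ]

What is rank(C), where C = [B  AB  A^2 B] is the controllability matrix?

3

AB = [[4, -9], [-4, 8], [6, -2]]
A^2B = [[-14, -3], [10, 11], [-20, 21]]
Controllability matrix C = [B  AB  A^2B] = [[-2, -3, 4, -9, -14, -3], [0, -1, -4, 8, 10, 11], [-2, 2, 6, -2, -20, 21]]
Take the 3×3 submatrix of C formed by columns 1, 2, 3: [[-2, -3, 4], [0, -1, -4], [-2, 2, 6]]. Its determinant is (-2)·((-1)·6 - (-4)·2) - (-3)·(0·6 - (-4)·(-2)) + 4·(0·2 - (-1)·(-2)) = (-2)·2 - (-3)·(-8) + 4·(-2) = -36 ≠ 0.
So rank(C) ≥ 3; since C has 3 rows, rank(C) = 3.
rank(C) = 3 = n, so the pair (A, B) is completely controllable.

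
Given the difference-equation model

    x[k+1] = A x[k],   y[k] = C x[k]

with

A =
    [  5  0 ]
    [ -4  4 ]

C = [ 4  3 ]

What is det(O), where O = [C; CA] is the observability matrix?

CA = [[8, 12]]
Observability matrix O = [C; CA] = [[4, 3], [8, 12]]
det(O) = 4·12 - 3·8 = 48 - 24 = 24
Since det(O) ≠ 0, rank(O) = 2 and the system is completely observable.

24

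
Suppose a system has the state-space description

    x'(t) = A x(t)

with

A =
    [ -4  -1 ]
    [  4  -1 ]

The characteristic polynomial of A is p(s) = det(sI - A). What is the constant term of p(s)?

8

For a 2×2 matrix, det(sI - A) = s^2 - (tr A)s + det A.
tr A = -5, det A = 8.
So p(s) = s^2 + 5s + 8.
The constant term is 8.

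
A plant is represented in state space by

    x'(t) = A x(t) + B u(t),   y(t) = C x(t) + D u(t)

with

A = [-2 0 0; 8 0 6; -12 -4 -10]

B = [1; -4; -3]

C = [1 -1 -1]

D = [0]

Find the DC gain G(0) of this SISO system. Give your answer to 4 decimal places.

2.7500

G(0) = C(-A)^{-1}B + D = -C A^{-1} B + D.
det A = -48, so A^{-1} = (1/-48)·adj(A) = [[-1/2, 0, 0], [-1/6, -5/12, -1/4], [2/3, 1/6, 0]]
A^{-1} B = [-1/2, 9/4, 0]^T
C A^{-1} B = -11/4
G(0) = D - C A^{-1} B = 0 - (-11/4) = 11/4 ≈ 2.7500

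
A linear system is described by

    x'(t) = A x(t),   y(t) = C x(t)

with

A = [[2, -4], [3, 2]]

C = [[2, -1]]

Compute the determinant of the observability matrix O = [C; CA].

-19

CA = [[1, -10]]
Observability matrix O = [C; CA] = [[2, -1], [1, -10]]
det(O) = 2·(-10) - (-1)·1 = -20 - (-1) = -19
Since det(O) ≠ 0, rank(O) = 2 and the system is completely observable.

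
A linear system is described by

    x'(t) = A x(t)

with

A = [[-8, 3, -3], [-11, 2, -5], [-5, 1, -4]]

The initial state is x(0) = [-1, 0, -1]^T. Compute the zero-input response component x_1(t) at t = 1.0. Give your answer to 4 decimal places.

det(sI - A) = s^3 - (tr A)s^2 + (M11 + M22 + M33)s - det A, where Mii is the 2×2 principal minor of A obtained by deleting row i and column i.
tr A = (-8) + 2 + (-4) = -10; M11 = 2·(-4) - (-5)·1 = -8 - (-5) = -3; M22 = (-8)·(-4) - (-3)·(-5) = 32 - 15 = 17; M33 = (-8)·2 - 3·(-11) = -16 - (-33) = 17; sum of minors = 31.
det A = (-8)·(2·(-4) - (-5)·1) - 3·((-11)·(-4) - (-5)·(-5)) + (-3)·((-11)·1 - 2·(-5)) = (-8)·(-3) - 3·19 + (-3)·(-1) = -30.
So p(s) = det(sI - A) = s^3 + 10s^2 + 31s + 30.
Rational-root test: any integer root divides 30. Testing small divisors, s = -2 works: p(-2) = -8 + 40 + (-62) + 30 = 0, so (s + 2) is a factor.
Dividing, p(s) = (s + 2)(s^2 + 8s + 15).
Factor s^2 + 8s + 15: two numbers with sum -8 and product 15 are -3 and -5, so s^2 + 8s + 15 = (s + 3)(s + 5).
Hence p(s) = (s + 2) (s + 3) (s + 5), with roots -5, -3, -2.
The eigenvalues -5, -3, -2 are distinct and real, so A is diagonalisable and x(t) = e^{At} x(0) = V diag(e^{λ_i t}) V^{-1} x(0), where the columns of V are the eigenvectors.
λ = -5: A - (-5)I = [[-3, 3, -3], [-11, 7, -5], [-5, 1, 1]]. v must be orthogonal to every row; (row 1) × (row 2) = [6, 18, 12], so take v_1 = [1, 3, 2]^T.
λ = -3: A - (-3)I = [[-5, 3, -3], [-11, 5, -5], [-5, 1, -1]]. v must be orthogonal to every row; (row 1) × (row 2) = [0, 8, 8], so take v_2 = [0, 1, 1]^T.
λ = -2: A - (-2)I = [[-6, 3, -3], [-11, 4, -5], [-5, 1, -2]]. v must be orthogonal to every row; (row 1) × (row 2) = [-3, 3, 9], so take v_3 = [-1, 1, 3]^T.
V = [v_1 v_2 v_3] = [[1, 0, -1], [3, 1, 1], [2, 1, 3]] has det V = 1, so V^{-1} = adj(V)/det V = [[2, -1, 1], [-7, 5, -4], [1, -1, 1]].
Modal coordinates z(0) = V^{-1} x(0): 2·(-1) + (-1)·0 + 1·(-1) = -3; (-7)·(-1) + 5·0 + (-4)·(-1) = 11; 1·(-1) + (-1)·0 + 1·(-1) = -2; so z(0) = [-3, 11, -2]^T.
x_1(t) = Σ_i (v_i)_1 · z_i(0) · e^{λ_i t} (row 1 of V times the modal terms).
x_1(1.0) = 1·(-3)·e^{-5·1.0} + 0·11·e^{-3·1.0} + (-1)·(-2)·e^{-2·1.0} = (-3)·0.006738 + 0·0.049787 + 2·0.135335 = 0.2505.

0.2505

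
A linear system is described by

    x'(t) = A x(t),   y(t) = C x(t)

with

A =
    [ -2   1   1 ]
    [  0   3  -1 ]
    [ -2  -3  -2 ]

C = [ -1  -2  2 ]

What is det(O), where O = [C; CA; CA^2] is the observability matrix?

697

CA = [[-2, -13, -3]]
CA^2 = [[10, -32, 17]]
Observability matrix O = [C; CA; CA^2] = [[-1, -2, 2], [-2, -13, -3], [10, -32, 17]]
Expanding along the first row, det(O) = (-1)·((-13)·17 - (-3)·(-32)) - (-2)·((-2)·17 - (-3)·10) + 2·((-2)·(-32) - (-13)·10) = (-1)·(-317) - (-2)·(-4) + 2·194 = 697
Since det(O) ≠ 0, rank(O) = 3 and the system is completely observable.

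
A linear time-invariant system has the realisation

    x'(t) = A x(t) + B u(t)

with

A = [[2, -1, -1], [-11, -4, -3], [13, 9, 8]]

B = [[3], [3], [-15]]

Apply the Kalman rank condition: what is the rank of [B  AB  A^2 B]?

2

AB = [[18], [0], [-54]]
A^2B = [[90], [-36], [-198]]
Controllability matrix C = [B  AB  A^2B] = [[3, 18, 90], [3, 0, -36], [-15, -54, -198]]
The rows r1, r2, r3 of C are linearly dependent: 3·r1 + 2·r2 + r3 = 0 (check each entry), so rank(C) ≤ 2.
The 2×2 minor from rows 1, 2, columns 1, 2 is 3·0 - 18·3 = 0 - 54 = -54 ≠ 0, so rank(C) = 2.
rank(C) = 2 < n = 3, so the pair (A, B) is not completely controllable.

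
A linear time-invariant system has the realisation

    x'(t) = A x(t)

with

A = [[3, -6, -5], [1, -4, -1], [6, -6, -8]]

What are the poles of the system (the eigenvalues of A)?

det(sI - A) = s^3 - (tr A)s^2 + (M11 + M22 + M33)s - det A, where Mii is the 2×2 principal minor of A obtained by deleting row i and column i.
tr A = 3 + (-4) + (-8) = -9; M11 = (-4)·(-8) - (-1)·(-6) = 32 - 6 = 26; M22 = 3·(-8) - (-5)·6 = -24 - (-30) = 6; M33 = 3·(-4) - (-6)·1 = -12 - (-6) = -6; sum of minors = 26.
det A = 3·((-4)·(-8) - (-1)·(-6)) - (-6)·(1·(-8) - (-1)·6) + (-5)·(1·(-6) - (-4)·6) = 3·26 - (-6)·(-2) + (-5)·18 = -24.
So p(s) = det(sI - A) = s^3 + 9s^2 + 26s + 24.
Rational-root test: any integer root divides 24. Testing small divisors, s = -2 works: p(-2) = -8 + 36 + (-52) + 24 = 0, so (s + 2) is a factor.
Dividing, p(s) = (s + 2)(s^2 + 7s + 12).
Factor s^2 + 7s + 12: two numbers with sum -7 and product 12 are -3 and -4, so s^2 + 7s + 12 = (s + 3)(s + 4).
Hence p(s) = (s + 2) (s + 3) (s + 4), with roots -4, -3, -2.
All eigenvalues have negative real part, so the system is asymptotically stable.

-4, -3, -2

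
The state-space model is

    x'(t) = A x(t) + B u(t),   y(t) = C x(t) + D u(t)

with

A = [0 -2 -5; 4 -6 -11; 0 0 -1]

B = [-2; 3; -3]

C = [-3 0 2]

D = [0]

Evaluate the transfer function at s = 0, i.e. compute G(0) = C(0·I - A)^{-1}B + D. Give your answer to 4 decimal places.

G(0) = C(-A)^{-1}B + D = -C A^{-1} B + D.
det A = -8, so A^{-1} = (1/-8)·adj(A) = [[-3/4, 1/4, 1], [-1/2, 0, 5/2], [0, 0, -1]]
A^{-1} B = [-3/4, -13/2, 3]^T
C A^{-1} B = 33/4
G(0) = D - C A^{-1} B = 0 - (33/4) = -33/4 ≈ -8.2500

-8.2500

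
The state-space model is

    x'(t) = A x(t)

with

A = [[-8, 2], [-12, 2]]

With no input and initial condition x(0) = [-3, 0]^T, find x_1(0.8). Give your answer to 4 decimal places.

det(sI - A) = s^2 - (tr A)s + det A, with tr A = (-8) + 2 = -6 and det A = (-8)·2 - 2·(-12) = -16 - (-24) = 8.
So p(s) = det(sI - A) = s^2 + 6s + 8.
Factor s^2 + 6s + 8: two numbers with sum -6 and product 8 are -2 and -4, so s^2 + 6s + 8 = (s + 2)(s + 4).
Hence p(s) = (s + 2) (s + 4), with roots -4, -2.
The eigenvalues -4, -2 are distinct and real, so A is diagonalisable and x(t) = e^{At} x(0) = V diag(e^{λ_i t}) V^{-1} x(0), where the columns of V are the eigenvectors.
λ = -4: A - (-4)I = [[-4, 2], [-12, 6]]. Row 1 gives (-4)·v1 + 2·v2 = 0, so take v_1 = [1, 2]^T.
λ = -2: A - (-2)I = [[-6, 2], [-12, 4]]. Row 1 gives (-6)·v1 + 2·v2 = 0, so take v_2 = [1, 3]^T.
V = [v_1 v_2] = [[1, 1], [2, 3]] has det V = 1, so V^{-1} = adj(V)/det V = [[3, -1], [-2, 1]].
Modal coordinates z(0) = V^{-1} x(0): 3·(-3) + (-1)·0 = -9; (-2)·(-3) + 1·0 = 6; so z(0) = [-9, 6]^T.
x_1(t) = Σ_i (v_i)_1 · z_i(0) · e^{λ_i t} (row 1 of V times the modal terms).
x_1(0.8) = 1·(-9)·e^{-4·0.8} + 1·6·e^{-2·0.8} = (-9)·0.040762 + 6·0.201897 = 0.8445.

0.8445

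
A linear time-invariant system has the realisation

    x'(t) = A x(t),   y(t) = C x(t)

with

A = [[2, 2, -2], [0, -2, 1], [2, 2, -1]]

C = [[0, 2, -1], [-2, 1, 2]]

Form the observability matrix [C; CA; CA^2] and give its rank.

CA = [[-2, -6, 3], [0, -2, 3]]
CA^2 = [[2, 14, -5], [6, 10, -5]]
Observability matrix O = [C; CA; CA^2] = [[0, 2, -1], [-2, 1, 2], [-2, -6, 3], [0, -2, 3], [2, 14, -5], [6, 10, -5]]
Take the 3×3 submatrix of O formed by rows 1, 2, 3: [[0, 2, -1], [-2, 1, 2], [-2, -6, 3]]. Its determinant is 0·(1·3 - 2·(-6)) - 2·((-2)·3 - 2·(-2)) + (-1)·((-2)·(-6) - 1·(-2)) = 0·15 - 2·(-2) + (-1)·14 = -10 ≠ 0.
So rank(O) ≥ 3; since O has 3 columns, rank(O) = 3.
rank(O) = 3 = n, so the pair (A, C) is completely observable.

3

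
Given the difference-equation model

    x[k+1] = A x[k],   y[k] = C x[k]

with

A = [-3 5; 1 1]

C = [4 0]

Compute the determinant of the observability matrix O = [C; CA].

80

CA = [[-12, 20]]
Observability matrix O = [C; CA] = [[4, 0], [-12, 20]]
det(O) = 4·20 - 0·(-12) = 80 - 0 = 80
Since det(O) ≠ 0, rank(O) = 2 and the system is completely observable.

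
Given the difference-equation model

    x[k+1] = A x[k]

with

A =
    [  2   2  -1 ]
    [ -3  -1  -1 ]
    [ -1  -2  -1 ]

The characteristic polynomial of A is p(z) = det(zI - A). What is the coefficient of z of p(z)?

Expand det(zI - A) for the 3×3 matrix.
p(z) = z^3 + 11.
(Check: constant term = det(-A) = (-1)^3 det A = 11; coefficient of z^2 = -tr A = 0.)
The coefficient of z is 0.

0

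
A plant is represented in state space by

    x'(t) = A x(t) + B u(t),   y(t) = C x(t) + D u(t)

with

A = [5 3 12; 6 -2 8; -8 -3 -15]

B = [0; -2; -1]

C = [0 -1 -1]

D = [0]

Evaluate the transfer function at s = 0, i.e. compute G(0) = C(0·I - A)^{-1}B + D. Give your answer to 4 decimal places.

G(0) = C(-A)^{-1}B + D = -C A^{-1} B + D.
det A = -60, so A^{-1} = (1/-60)·adj(A) = [[-9/10, -3/20, -4/5], [-13/30, -7/20, -8/15], [17/30, 3/20, 7/15]]
A^{-1} B = [11/10, 37/30, -23/30]^T
C A^{-1} B = -7/15
G(0) = D - C A^{-1} B = 0 - (-7/15) = 7/15 ≈ 0.4667

0.4667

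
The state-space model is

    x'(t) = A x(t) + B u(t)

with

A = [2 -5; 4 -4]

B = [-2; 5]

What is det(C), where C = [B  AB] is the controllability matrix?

201

AB = [[-29], [-28]]
Controllability matrix C = [B  AB] = [[-2, -29], [5, -28]]
det(C) = (-2)·(-28) - (-29)·5 = 56 - (-145) = 201
Since det(C) ≠ 0, rank(C) = 2 and the system is completely controllable.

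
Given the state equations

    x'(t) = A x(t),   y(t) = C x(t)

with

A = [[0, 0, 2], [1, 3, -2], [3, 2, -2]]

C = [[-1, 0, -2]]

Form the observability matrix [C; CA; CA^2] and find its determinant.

CA = [[-6, -4, 2]]
CA^2 = [[2, -8, -8]]
Observability matrix O = [C; CA; CA^2] = [[-1, 0, -2], [-6, -4, 2], [2, -8, -8]]
Expanding along the first row, det(O) = (-1)·((-4)·(-8) - 2·(-8)) - 0·((-6)·(-8) - 2·2) + (-2)·((-6)·(-8) - (-4)·2) = (-1)·48 - 0·44 + (-2)·56 = -160
Since det(O) ≠ 0, rank(O) = 3 and the system is completely observable.

-160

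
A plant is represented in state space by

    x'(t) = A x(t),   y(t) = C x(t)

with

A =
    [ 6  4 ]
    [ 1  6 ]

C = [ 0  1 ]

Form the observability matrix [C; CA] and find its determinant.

CA = [[1, 6]]
Observability matrix O = [C; CA] = [[0, 1], [1, 6]]
det(O) = 0·6 - 1·1 = 0 - 1 = -1
Since det(O) ≠ 0, rank(O) = 2 and the system is completely observable.

-1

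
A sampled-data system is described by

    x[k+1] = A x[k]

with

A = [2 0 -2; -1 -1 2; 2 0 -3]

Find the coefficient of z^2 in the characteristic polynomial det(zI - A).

2

Expand det(zI - A) for the 3×3 matrix.
p(z) = z^3 + 2z^2 - z - 2.
(Check: constant term = det(-A) = (-1)^3 det A = -2; coefficient of z^2 = -tr A = 2.)
The coefficient of z^2 is 2.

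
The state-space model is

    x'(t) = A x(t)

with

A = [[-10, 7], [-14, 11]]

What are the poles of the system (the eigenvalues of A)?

-3, 4

det(sI - A) = s^2 - (tr A)s + det A, with tr A = (-10) + 11 = 1 and det A = (-10)·11 - 7·(-14) = -110 - (-98) = -12.
So p(s) = det(sI - A) = s^2 - s - 12.
Factor s^2 - s - 12: two numbers with sum 1 and product -12 are 4 and -3, so s^2 - s - 12 = (s - 4)(s + 3).
Hence p(s) = (s - 4) (s + 3), with roots -3, 4.
At least one eigenvalue has non-negative real part, so the system is not asymptotically stable.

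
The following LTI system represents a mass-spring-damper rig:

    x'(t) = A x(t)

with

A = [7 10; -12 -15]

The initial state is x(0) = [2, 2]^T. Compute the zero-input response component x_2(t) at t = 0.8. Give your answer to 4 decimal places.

det(sI - A) = s^2 - (tr A)s + det A, with tr A = 7 + (-15) = -8 and det A = 7·(-15) - 10·(-12) = -105 - (-120) = 15.
So p(s) = det(sI - A) = s^2 + 8s + 15.
Factor s^2 + 8s + 15: two numbers with sum -8 and product 15 are -3 and -5, so s^2 + 8s + 15 = (s + 3)(s + 5).
Hence p(s) = (s + 3) (s + 5), with roots -5, -3.
The eigenvalues -5, -3 are distinct and real, so A is diagonalisable and x(t) = e^{At} x(0) = V diag(e^{λ_i t}) V^{-1} x(0), where the columns of V are the eigenvectors.
λ = -5: A - (-5)I = [[12, 10], [-12, -10]]. Row 1 gives 12·v1 + 10·v2 = 0, so take v_1 = [5, -6]^T.
λ = -3: A - (-3)I = [[10, 10], [-12, -12]]. Row 1 gives 10·v1 + 10·v2 = 0, so take v_2 = [1, -1]^T.
V = [v_1 v_2] = [[5, 1], [-6, -1]] has det V = 1, so V^{-1} = adj(V)/det V = [[-1, -1], [6, 5]].
Modal coordinates z(0) = V^{-1} x(0): (-1)·2 + (-1)·2 = -4; 6·2 + 5·2 = 22; so z(0) = [-4, 22]^T.
x_2(t) = Σ_i (v_i)_2 · z_i(0) · e^{λ_i t} (row 2 of V times the modal terms).
x_2(0.8) = (-6)·(-4)·e^{-5·0.8} + (-1)·22·e^{-3·0.8} = 24·0.018316 + (-22)·0.090718 = -1.5562.

-1.5562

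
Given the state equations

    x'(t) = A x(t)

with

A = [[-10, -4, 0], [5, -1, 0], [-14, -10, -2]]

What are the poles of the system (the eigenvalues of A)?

det(sI - A) = s^3 - (tr A)s^2 + (M11 + M22 + M33)s - det A, where Mii is the 2×2 principal minor of A obtained by deleting row i and column i.
tr A = (-10) + (-1) + (-2) = -13; M11 = (-1)·(-2) - 0·(-10) = 2 - 0 = 2; M22 = (-10)·(-2) - 0·(-14) = 20 - 0 = 20; M33 = (-10)·(-1) - (-4)·5 = 10 - (-20) = 30; sum of minors = 52.
det A = (-10)·((-1)·(-2) - 0·(-10)) - (-4)·(5·(-2) - 0·(-14)) + 0·(5·(-10) - (-1)·(-14)) = (-10)·2 - (-4)·(-10) + 0·(-64) = -60.
So p(s) = det(sI - A) = s^3 + 13s^2 + 52s + 60.
Rational-root test: any integer root divides 60. Testing small divisors, s = -2 works: p(-2) = -8 + 52 + (-104) + 60 = 0, so (s + 2) is a factor.
Dividing, p(s) = (s + 2)(s^2 + 11s + 30).
Factor s^2 + 11s + 30: two numbers with sum -11 and product 30 are -5 and -6, so s^2 + 11s + 30 = (s + 5)(s + 6).
Hence p(s) = (s + 2) (s + 5) (s + 6), with roots -6, -5, -2.
All eigenvalues have negative real part, so the system is asymptotically stable.

-6, -5, -2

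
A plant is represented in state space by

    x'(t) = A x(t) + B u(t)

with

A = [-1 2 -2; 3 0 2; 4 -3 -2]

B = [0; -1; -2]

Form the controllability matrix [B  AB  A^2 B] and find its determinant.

AB = [[2], [-4], [7]]
A^2B = [[-24], [20], [6]]
Controllability matrix C = [B  AB  A^2B] = [[0, 2, -24], [-1, -4, 20], [-2, 7, 6]]
Expanding along the first row, det(C) = 0·((-4)·6 - 20·7) - 2·((-1)·6 - 20·(-2)) + (-24)·((-1)·7 - (-4)·(-2)) = 0·(-164) - 2·34 + (-24)·(-15) = 292
Since det(C) ≠ 0, rank(C) = 3 and the system is completely controllable.

292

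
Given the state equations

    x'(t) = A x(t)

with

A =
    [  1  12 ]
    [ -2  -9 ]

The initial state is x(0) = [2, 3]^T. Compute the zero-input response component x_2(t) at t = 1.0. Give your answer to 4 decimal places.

-0.3242

det(sI - A) = s^2 - (tr A)s + det A, with tr A = 1 + (-9) = -8 and det A = 1·(-9) - 12·(-2) = -9 - (-24) = 15.
So p(s) = det(sI - A) = s^2 + 8s + 15.
Factor s^2 + 8s + 15: two numbers with sum -8 and product 15 are -3 and -5, so s^2 + 8s + 15 = (s + 3)(s + 5).
Hence p(s) = (s + 3) (s + 5), with roots -5, -3.
The eigenvalues -5, -3 are distinct and real, so A is diagonalisable and x(t) = e^{At} x(0) = V diag(e^{λ_i t}) V^{-1} x(0), where the columns of V are the eigenvectors.
λ = -5: A - (-5)I = [[6, 12], [-2, -4]]. Row 1 gives 6·v1 + 12·v2 = 0, so take v_1 = [-2, 1]^T.
λ = -3: A - (-3)I = [[4, 12], [-2, -6]]. Row 1 gives 4·v1 + 12·v2 = 0, so take v_2 = [3, -1]^T.
V = [v_1 v_2] = [[-2, 3], [1, -1]] has det V = -1, so V^{-1} = adj(V)/det V = [[1, 3], [1, 2]].
Modal coordinates z(0) = V^{-1} x(0): 1·2 + 3·3 = 11; 1·2 + 2·3 = 8; so z(0) = [11, 8]^T.
x_2(t) = Σ_i (v_i)_2 · z_i(0) · e^{λ_i t} (row 2 of V times the modal terms).
x_2(1.0) = 1·11·e^{-5·1.0} + (-1)·8·e^{-3·1.0} = 11·0.006738 + (-8)·0.049787 = -0.3242.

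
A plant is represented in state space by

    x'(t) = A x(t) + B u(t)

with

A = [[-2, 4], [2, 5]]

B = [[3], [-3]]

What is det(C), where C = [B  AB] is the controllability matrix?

-81

AB = [[-18], [-9]]
Controllability matrix C = [B  AB] = [[3, -18], [-3, -9]]
det(C) = 3·(-9) - (-18)·(-3) = -27 - 54 = -81
Since det(C) ≠ 0, rank(C) = 2 and the system is completely controllable.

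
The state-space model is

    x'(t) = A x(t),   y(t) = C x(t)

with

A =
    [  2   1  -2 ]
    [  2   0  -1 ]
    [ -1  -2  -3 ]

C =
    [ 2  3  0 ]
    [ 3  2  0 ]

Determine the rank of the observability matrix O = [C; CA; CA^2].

3

CA = [[10, 2, -7], [10, 3, -8]]
CA^2 = [[31, 24, -1], [34, 26, 1]]
Observability matrix O = [C; CA; CA^2] = [[2, 3, 0], [3, 2, 0], [10, 2, -7], [10, 3, -8], [31, 24, -1], [34, 26, 1]]
Take the 3×3 submatrix of O formed by rows 1, 2, 3: [[2, 3, 0], [3, 2, 0], [10, 2, -7]]. Its determinant is 2·(2·(-7) - 0·2) - 3·(3·(-7) - 0·10) + 0·(3·2 - 2·10) = 2·(-14) - 3·(-21) + 0·(-14) = 35 ≠ 0.
So rank(O) ≥ 3; since O has 3 columns, rank(O) = 3.
rank(O) = 3 = n, so the pair (A, C) is completely observable.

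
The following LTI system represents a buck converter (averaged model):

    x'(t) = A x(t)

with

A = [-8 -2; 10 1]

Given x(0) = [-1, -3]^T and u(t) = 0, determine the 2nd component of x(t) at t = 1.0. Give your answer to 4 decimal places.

det(sI - A) = s^2 - (tr A)s + det A, with tr A = (-8) + 1 = -7 and det A = (-8)·1 - (-2)·10 = -8 - (-20) = 12.
So p(s) = det(sI - A) = s^2 + 7s + 12.
Factor s^2 + 7s + 12: two numbers with sum -7 and product 12 are -3 and -4, so s^2 + 7s + 12 = (s + 3)(s + 4).
Hence p(s) = (s + 3) (s + 4), with roots -4, -3.
The eigenvalues -4, -3 are distinct and real, so A is diagonalisable and x(t) = e^{At} x(0) = V diag(e^{λ_i t}) V^{-1} x(0), where the columns of V are the eigenvectors.
λ = -4: A - (-4)I = [[-4, -2], [10, 5]]. Row 1 gives (-4)·v1 + (-2)·v2 = 0, so take v_1 = [1, -2]^T.
λ = -3: A - (-3)I = [[-5, -2], [10, 4]]. Row 1 gives (-5)·v1 + (-2)·v2 = 0, so take v_2 = [-2, 5]^T.
V = [v_1 v_2] = [[1, -2], [-2, 5]] has det V = 1, so V^{-1} = adj(V)/det V = [[5, 2], [2, 1]].
Modal coordinates z(0) = V^{-1} x(0): 5·(-1) + 2·(-3) = -11; 2·(-1) + 1·(-3) = -5; so z(0) = [-11, -5]^T.
x_2(t) = Σ_i (v_i)_2 · z_i(0) · e^{λ_i t} (row 2 of V times the modal terms).
x_2(1.0) = (-2)·(-11)·e^{-4·1.0} + 5·(-5)·e^{-3·1.0} = 22·0.018316 + (-25)·0.049787 = -0.8417.

-0.8417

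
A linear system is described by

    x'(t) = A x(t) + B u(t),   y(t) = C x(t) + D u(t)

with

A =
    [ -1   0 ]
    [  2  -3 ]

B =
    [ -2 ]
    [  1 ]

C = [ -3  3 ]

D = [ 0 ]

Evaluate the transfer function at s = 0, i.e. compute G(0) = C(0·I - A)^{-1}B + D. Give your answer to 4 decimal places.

G(0) = C(-A)^{-1}B + D = -C A^{-1} B + D.
det A = 3, so A^{-1} = (1/3)·adj(A) = [[-1, 0], [-2/3, -1/3]]
A^{-1} B = [2, 1]^T
C A^{-1} B = -3
G(0) = D - C A^{-1} B = 0 - (-3) = 3

3.0000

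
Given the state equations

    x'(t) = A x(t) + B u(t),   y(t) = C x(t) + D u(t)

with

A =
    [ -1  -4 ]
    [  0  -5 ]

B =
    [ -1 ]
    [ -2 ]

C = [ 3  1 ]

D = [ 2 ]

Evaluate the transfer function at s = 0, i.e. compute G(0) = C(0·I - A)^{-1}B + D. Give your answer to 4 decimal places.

3.4000

G(0) = C(-A)^{-1}B + D = -C A^{-1} B + D.
det A = 5, so A^{-1} = (1/5)·adj(A) = [[-1, 4/5], [0, -1/5]]
A^{-1} B = [-3/5, 2/5]^T
C A^{-1} B = -7/5
G(0) = D - C A^{-1} B = 2 - (-7/5) = 17/5 ≈ 3.4000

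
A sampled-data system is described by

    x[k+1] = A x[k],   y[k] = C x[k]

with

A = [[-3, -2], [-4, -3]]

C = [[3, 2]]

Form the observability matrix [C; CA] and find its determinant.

CA = [[-17, -12]]
Observability matrix O = [C; CA] = [[3, 2], [-17, -12]]
det(O) = 3·(-12) - 2·(-17) = -36 - (-34) = -2
Since det(O) ≠ 0, rank(O) = 2 and the system is completely observable.

-2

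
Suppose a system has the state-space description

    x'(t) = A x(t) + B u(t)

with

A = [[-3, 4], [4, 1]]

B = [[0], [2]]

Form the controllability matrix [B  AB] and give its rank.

AB = [[8], [2]]
Controllability matrix C = [B  AB] = [[0, 8], [2, 2]]
det(C) = 0·2 - 8·2 = 0 - 16 = -16 ≠ 0, so rank(C) = 2.
rank(C) = 2 = n, so the pair (A, B) is completely controllable.

2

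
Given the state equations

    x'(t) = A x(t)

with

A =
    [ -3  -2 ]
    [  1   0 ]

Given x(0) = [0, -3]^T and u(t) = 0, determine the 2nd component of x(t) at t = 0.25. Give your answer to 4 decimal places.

-2.8532

det(sI - A) = s^2 - (tr A)s + det A, with tr A = (-3) + 0 = -3 and det A = (-3)·0 - (-2)·1 = 0 - (-2) = 2.
So p(s) = det(sI - A) = s^2 + 3s + 2.
Factor s^2 + 3s + 2: two numbers with sum -3 and product 2 are -1 and -2, so s^2 + 3s + 2 = (s + 1)(s + 2).
Hence p(s) = (s + 1) (s + 2), with roots -2, -1.
The eigenvalues -2, -1 are distinct and real, so A is diagonalisable and x(t) = e^{At} x(0) = V diag(e^{λ_i t}) V^{-1} x(0), where the columns of V are the eigenvectors.
λ = -2: A - (-2)I = [[-1, -2], [1, 2]]. Row 1 gives (-1)·v1 + (-2)·v2 = 0, so take v_1 = [2, -1]^T.
λ = -1: A - (-1)I = [[-2, -2], [1, 1]]. Row 1 gives (-2)·v1 + (-2)·v2 = 0, so take v_2 = [1, -1]^T.
V = [v_1 v_2] = [[2, 1], [-1, -1]] has det V = -1, so V^{-1} = adj(V)/det V = [[1, 1], [-1, -2]].
Modal coordinates z(0) = V^{-1} x(0): 1·0 + 1·(-3) = -3; (-1)·0 + (-2)·(-3) = 6; so z(0) = [-3, 6]^T.
x_2(t) = Σ_i (v_i)_2 · z_i(0) · e^{λ_i t} (row 2 of V times the modal terms).
x_2(0.25) = (-1)·(-3)·e^{-2·0.25} + (-1)·6·e^{-1·0.25} = 3·0.606531 + (-6)·0.778801 = -2.8532.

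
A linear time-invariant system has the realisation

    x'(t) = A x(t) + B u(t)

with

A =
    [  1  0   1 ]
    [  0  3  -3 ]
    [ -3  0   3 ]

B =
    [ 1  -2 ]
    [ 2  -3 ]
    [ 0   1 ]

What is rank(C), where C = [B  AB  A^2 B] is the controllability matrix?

AB = [[1, -1], [6, -12], [-3, 9]]
A^2B = [[-2, 8], [27, -63], [-12, 30]]
Controllability matrix C = [B  AB  A^2B] = [[1, -2, 1, -1, -2, 8], [2, -3, 6, -12, 27, -63], [0, 1, -3, 9, -12, 30]]
Take the 3×3 submatrix of C formed by columns 1, 2, 3: [[1, -2, 1], [2, -3, 6], [0, 1, -3]]. Its determinant is 1·((-3)·(-3) - 6·1) - (-2)·(2·(-3) - 6·0) + 1·(2·1 - (-3)·0) = 1·3 - (-2)·(-6) + 1·2 = -7 ≠ 0.
So rank(C) ≥ 3; since C has 3 rows, rank(C) = 3.
rank(C) = 3 = n, so the pair (A, B) is completely controllable.

3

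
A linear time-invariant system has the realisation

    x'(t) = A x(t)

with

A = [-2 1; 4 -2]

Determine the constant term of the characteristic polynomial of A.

For a 2×2 matrix, det(sI - A) = s^2 - (tr A)s + det A.
tr A = -4, det A = 0.
So p(s) = s^2 + 4s.
The constant term is 0.

0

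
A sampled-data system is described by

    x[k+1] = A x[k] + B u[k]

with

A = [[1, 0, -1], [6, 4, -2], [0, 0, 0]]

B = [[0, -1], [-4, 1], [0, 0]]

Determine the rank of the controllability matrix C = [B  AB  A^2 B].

2

AB = [[0, -1], [-16, -2], [0, 0]]
A^2B = [[0, -1], [-64, -14], [0, 0]]
Controllability matrix C = [B  AB  A^2B] = [[0, -1, 0, -1, 0, -1], [-4, 1, -16, -2, -64, -14], [0, 0, 0, 0, 0, 0]]
Row 3 of C is identically zero, so rank(C) ≤ 2.
The 2×2 minor from rows 1, 2, columns 1, 2 is 0·1 - (-1)·(-4) = 0 - 4 = -4 ≠ 0, so rank(C) = 2.
rank(C) = 2 < n = 3, so the pair (A, B) is not completely controllable.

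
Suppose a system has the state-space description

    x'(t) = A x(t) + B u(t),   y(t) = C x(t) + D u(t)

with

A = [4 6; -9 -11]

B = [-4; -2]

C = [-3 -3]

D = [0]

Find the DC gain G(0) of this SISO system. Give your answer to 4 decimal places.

G(0) = C(-A)^{-1}B + D = -C A^{-1} B + D.
det A = 10, so A^{-1} = (1/10)·adj(A) = [[-11/10, -3/5], [9/10, 2/5]]
A^{-1} B = [28/5, -22/5]^T
C A^{-1} B = -18/5
G(0) = D - C A^{-1} B = 0 - (-18/5) = 18/5 ≈ 3.6000

3.6000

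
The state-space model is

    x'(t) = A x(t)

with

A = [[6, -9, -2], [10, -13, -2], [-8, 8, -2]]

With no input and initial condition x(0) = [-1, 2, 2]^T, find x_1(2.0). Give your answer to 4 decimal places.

-0.4523

det(sI - A) = s^3 - (tr A)s^2 + (M11 + M22 + M33)s - det A, where Mii is the 2×2 principal minor of A obtained by deleting row i and column i.
tr A = 6 + (-13) + (-2) = -9; M11 = (-13)·(-2) - (-2)·8 = 26 - (-16) = 42; M22 = 6·(-2) - (-2)·(-8) = -12 - 16 = -28; M33 = 6·(-13) - (-9)·10 = -78 - (-90) = 12; sum of minors = 26.
det A = 6·((-13)·(-2) - (-2)·8) - (-9)·(10·(-2) - (-2)·(-8)) + (-2)·(10·8 - (-13)·(-8)) = 6·42 - (-9)·(-36) + (-2)·(-24) = -24.
So p(s) = det(sI - A) = s^3 + 9s^2 + 26s + 24.
Rational-root test: any integer root divides 24. Testing small divisors, s = -2 works: p(-2) = -8 + 36 + (-52) + 24 = 0, so (s + 2) is a factor.
Dividing, p(s) = (s + 2)(s^2 + 7s + 12).
Factor s^2 + 7s + 12: two numbers with sum -7 and product 12 are -3 and -4, so s^2 + 7s + 12 = (s + 3)(s + 4).
Hence p(s) = (s + 2) (s + 3) (s + 4), with roots -4, -3, -2.
The eigenvalues -4, -3, -2 are distinct and real, so A is diagonalisable and x(t) = e^{At} x(0) = V diag(e^{λ_i t}) V^{-1} x(0), where the columns of V are the eigenvectors.
λ = -4: A - (-4)I = [[10, -9, -2], [10, -9, -2], [-8, 8, 2]]. v must be orthogonal to every row; (row 1) × (row 3) = [-2, -4, 8], so take v_1 = [1, 2, -4]^T.
λ = -3: A - (-3)I = [[9, -9, -2], [10, -10, -2], [-8, 8, 1]]. v must be orthogonal to every row; (row 1) × (row 2) = [-2, -2, 0], so take v_2 = [-1, -1, 0]^T.
λ = -2: A - (-2)I = [[8, -9, -2], [10, -11, -2], [-8, 8, 0]]. v must be orthogonal to every row; (row 1) × (row 2) = [-4, -4, 2], so take v_3 = [-2, -2, 1]^T.
V = [v_1 v_2 v_3] = [[1, -1, -2], [2, -1, -2], [-4, 0, 1]] has det V = 1, so V^{-1} = adj(V)/det V = [[-1, 1, 0], [6, -7, -2], [-4, 4, 1]].
Modal coordinates z(0) = V^{-1} x(0): (-1)·(-1) + 1·2 + 0·2 = 3; 6·(-1) + (-7)·2 + (-2)·2 = -24; (-4)·(-1) + 4·2 + 1·2 = 14; so z(0) = [3, -24, 14]^T.
x_1(t) = Σ_i (v_i)_1 · z_i(0) · e^{λ_i t} (row 1 of V times the modal terms).
x_1(2.0) = 1·3·e^{-4·2.0} + (-1)·(-24)·e^{-3·2.0} + (-2)·14·e^{-2·2.0} = 3·0.000335 + 24·0.002479 + (-28)·0.018316 = -0.4523.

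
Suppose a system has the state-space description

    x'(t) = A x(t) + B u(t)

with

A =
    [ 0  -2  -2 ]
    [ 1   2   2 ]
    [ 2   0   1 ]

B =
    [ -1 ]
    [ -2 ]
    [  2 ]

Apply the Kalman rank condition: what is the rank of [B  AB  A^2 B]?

3

AB = [[0], [-1], [0]]
A^2B = [[2], [-2], [0]]
Controllability matrix C = [B  AB  A^2B] = [[-1, 0, 2], [-2, -1, -2], [2, 0, 0]]
det(C) = (-1)·((-1)·0 - (-2)·0) - 0·((-2)·0 - (-2)·2) + 2·((-2)·0 - (-1)·2) = (-1)·0 - 0·4 + 2·2 = 4 ≠ 0, so rank(C) = 3.
rank(C) = 3 = n, so the pair (A, B) is completely controllable.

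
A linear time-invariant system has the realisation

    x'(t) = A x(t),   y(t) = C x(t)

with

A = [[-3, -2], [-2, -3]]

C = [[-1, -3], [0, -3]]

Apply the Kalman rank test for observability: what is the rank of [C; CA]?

CA = [[9, 11], [6, 9]]
Observability matrix O = [C; CA] = [[-1, -3], [0, -3], [9, 11], [6, 9]]
Take the 2×2 submatrix of O formed by rows 1, 2: [[-1, -3], [0, -3]]. Its determinant is (-1)·(-3) - (-3)·0 = 3 - 0 = 3 ≠ 0.
So rank(O) ≥ 2; since O has 2 columns, rank(O) = 2.
rank(O) = 2 = n, so the pair (A, C) is completely observable.

2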